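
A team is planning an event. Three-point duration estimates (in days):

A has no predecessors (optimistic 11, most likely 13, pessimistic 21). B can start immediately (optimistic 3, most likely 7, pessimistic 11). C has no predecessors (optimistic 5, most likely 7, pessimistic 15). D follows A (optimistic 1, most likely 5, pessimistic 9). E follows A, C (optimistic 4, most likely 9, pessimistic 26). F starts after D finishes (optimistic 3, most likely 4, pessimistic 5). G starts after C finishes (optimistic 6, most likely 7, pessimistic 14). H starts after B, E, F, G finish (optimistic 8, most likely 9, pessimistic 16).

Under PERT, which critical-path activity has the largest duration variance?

E

te_A = (11 + 4·13 + 21)/6 = 84/6 = 14; σ²_A = ((21−11)/6)² = 2.778
te_B = (3 + 4·7 + 11)/6 = 42/6 = 7; σ²_B = ((11−3)/6)² = 1.778
te_C = (5 + 4·7 + 15)/6 = 48/6 = 8; σ²_C = ((15−5)/6)² = 2.778
te_D = (1 + 4·5 + 9)/6 = 30/6 = 5; σ²_D = ((9−1)/6)² = 1.778
te_E = (4 + 4·9 + 26)/6 = 66/6 = 11; σ²_E = ((26−4)/6)² = 13.444
te_F = (3 + 4·4 + 5)/6 = 24/6 = 4; σ²_F = ((5−3)/6)² = 0.111
te_G = (6 + 4·7 + 14)/6 = 48/6 = 8; σ²_G = ((14−6)/6)² = 1.778
te_H = (8 + 4·9 + 16)/6 = 60/6 = 10; σ²_H = ((16−8)/6)² = 1.778

Forward pass:
ES_A = 0; EF_A = 14
ES_B = 0; EF_B = 7
ES_C = 0; EF_C = 8
ES_D = 14; EF_D = 14+5 = 19
ES_E = max(EF_A=14, EF_C=8) = 14; EF_E = 14+11 = 25
ES_F = 19; EF_F = 19+4 = 23
ES_G = 8; EF_G = 8+8 = 16
ES_H = max(EF_B=7, EF_E=25, EF_F=23, EF_G=16) = 25; EF_H = 25+10 = 35
Expected project duration μ = 35 days. Critical path: A → E → H.

Variances on critical path: σ²_A=2.778, σ²_E=13.444, σ²_H=1.778.
Largest is σ²_E = 13.444.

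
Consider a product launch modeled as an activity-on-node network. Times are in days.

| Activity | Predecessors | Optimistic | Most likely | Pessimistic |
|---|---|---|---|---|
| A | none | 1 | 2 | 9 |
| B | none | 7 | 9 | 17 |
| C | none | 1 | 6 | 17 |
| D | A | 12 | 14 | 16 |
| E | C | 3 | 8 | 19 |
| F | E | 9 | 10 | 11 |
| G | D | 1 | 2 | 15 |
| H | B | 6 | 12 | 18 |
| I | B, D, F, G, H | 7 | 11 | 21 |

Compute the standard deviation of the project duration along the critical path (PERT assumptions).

4.45 days

te_A = (1 + 4·2 + 9)/6 = 18/6 = 3; σ²_A = ((9−1)/6)² = 1.778
te_B = (7 + 4·9 + 17)/6 = 60/6 = 10; σ²_B = ((17−7)/6)² = 2.778
te_C = (1 + 4·6 + 17)/6 = 42/6 = 7; σ²_C = ((17−1)/6)² = 7.111
te_D = (12 + 4·14 + 16)/6 = 84/6 = 14; σ²_D = ((16−12)/6)² = 0.444
te_E = (3 + 4·8 + 19)/6 = 54/6 = 9; σ²_E = ((19−3)/6)² = 7.111
te_F = (9 + 4·10 + 11)/6 = 60/6 = 10; σ²_F = ((11−9)/6)² = 0.111
te_G = (1 + 4·2 + 15)/6 = 24/6 = 4; σ²_G = ((15−1)/6)² = 5.444
te_H = (6 + 4·12 + 18)/6 = 72/6 = 12; σ²_H = ((18−6)/6)² = 4.000
te_I = (7 + 4·11 + 21)/6 = 72/6 = 12; σ²_I = ((21−7)/6)² = 5.444

Forward pass:
ES_A = 0; EF_A = 3
ES_B = 0; EF_B = 10
ES_C = 0; EF_C = 7
ES_D = 3; EF_D = 3+14 = 17
ES_E = 7; EF_E = 7+9 = 16
ES_F = 16; EF_F = 16+10 = 26
ES_G = 17; EF_G = 17+4 = 21
ES_H = 10; EF_H = 10+12 = 22
ES_I = max(EF_B=10, EF_D=17, EF_F=26, EF_G=21, EF_H=22) = 26; EF_I = 26+12 = 38
Expected project duration μ = 38 days. Critical path: C → E → F → I.

Variance along critical path = 7.111 + 7.111 + 0.111 + 5.444 = 19.778
σ = √19.778 = 4.447 days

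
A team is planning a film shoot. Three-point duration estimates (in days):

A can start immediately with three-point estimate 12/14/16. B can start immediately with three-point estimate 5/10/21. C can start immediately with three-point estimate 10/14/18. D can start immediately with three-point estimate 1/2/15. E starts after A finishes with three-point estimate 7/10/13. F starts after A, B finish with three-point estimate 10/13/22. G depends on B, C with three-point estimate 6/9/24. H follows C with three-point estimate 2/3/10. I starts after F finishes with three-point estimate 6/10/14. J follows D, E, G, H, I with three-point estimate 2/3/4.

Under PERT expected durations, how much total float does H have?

te_A = (12 + 4·14 + 16)/6 = 84/6 = 14
te_B = (5 + 4·10 + 21)/6 = 66/6 = 11
te_C = (10 + 4·14 + 18)/6 = 84/6 = 14
te_D = (1 + 4·2 + 15)/6 = 24/6 = 4
te_E = (7 + 4·10 + 13)/6 = 60/6 = 10
te_F = (10 + 4·13 + 22)/6 = 84/6 = 14
te_G = (6 + 4·9 + 24)/6 = 66/6 = 11
te_H = (2 + 4·3 + 10)/6 = 24/6 = 4
te_I = (6 + 4·10 + 14)/6 = 60/6 = 10
te_J = (2 + 4·3 + 4)/6 = 18/6 = 3

Forward pass:
ES_A = 0; EF_A = 14
ES_B = 0; EF_B = 11
ES_C = 0; EF_C = 14
ES_D = 0; EF_D = 4
ES_E = 14; EF_E = 14+10 = 24
ES_F = max(EF_A=14, EF_B=11) = 14; EF_F = 14+14 = 28
ES_G = max(EF_B=11, EF_C=14) = 14; EF_G = 14+11 = 25
ES_H = 14; EF_H = 14+4 = 18
ES_I = 28; EF_I = 28+10 = 38
ES_J = max(EF_D=4, EF_E=24, EF_G=25, EF_H=18, EF_I=38) = 38; EF_J = 38+3 = 41
Expected project duration μ = 41 days. Critical path: A → F → I → J.

Backward pass:
LF_J = 41; LS_J = 41−3 = 38
LF_I = LS_J = 38; LS_I = 38−10 = 28
LF_H = LS_J = 38; LS_H = 38−4 = 34
LF_G = LS_J = 38; LS_G = 38−11 = 27
LF_F = LS_I = 28; LS_F = 28−14 = 14
LF_E = LS_J = 38; LS_E = 38−10 = 28
LF_D = LS_J = 38; LS_D = 38−4 = 34
LF_C = min(LS_G=27, LS_H=34) = 27; LS_C = 27−14 = 13
LF_B = min(LS_F=14, LS_G=27) = 14; LS_B = 14−11 = 3
LF_A = min(LS_E=28, LS_F=14) = 14; LS_A = 14−14 = 0
Slack_H = LS_H − ES_H = 34 − 14 = 20

20 days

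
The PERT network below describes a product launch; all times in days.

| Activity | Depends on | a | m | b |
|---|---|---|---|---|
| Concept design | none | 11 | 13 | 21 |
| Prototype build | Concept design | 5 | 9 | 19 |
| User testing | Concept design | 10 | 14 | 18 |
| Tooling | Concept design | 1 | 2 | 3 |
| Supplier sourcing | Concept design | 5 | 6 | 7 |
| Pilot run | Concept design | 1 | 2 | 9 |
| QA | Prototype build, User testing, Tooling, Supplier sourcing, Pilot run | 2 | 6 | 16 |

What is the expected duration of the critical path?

35 days

te_Concept design = (11 + 4·13 + 21)/6 = 84/6 = 14
te_Prototype build = (5 + 4·9 + 19)/6 = 60/6 = 10
te_User testing = (10 + 4·14 + 18)/6 = 84/6 = 14
te_Tooling = (1 + 4·2 + 3)/6 = 12/6 = 2
te_Supplier sourcing = (5 + 4·6 + 7)/6 = 36/6 = 6
te_Pilot run = (1 + 4·2 + 9)/6 = 18/6 = 3
te_QA = (2 + 4·6 + 16)/6 = 42/6 = 7

Forward pass:
ES_Concept design = 0; EF_Concept design = 14
ES_Prototype build = 14; EF_Prototype build = 14+10 = 24
ES_User testing = 14; EF_User testing = 14+14 = 28
ES_Tooling = 14; EF_Tooling = 14+2 = 16
ES_Supplier sourcing = 14; EF_Supplier sourcing = 14+6 = 20
ES_Pilot run = 14; EF_Pilot run = 14+3 = 17
ES_QA = max(EF_Prototype build=24, EF_User testing=28, EF_Tooling=16, EF_Supplier sourcing=20, EF_Pilot run=17) = 28; EF_QA = 28+7 = 35
Expected project duration μ = 35 days. Critical path: Concept design → User testing → QA.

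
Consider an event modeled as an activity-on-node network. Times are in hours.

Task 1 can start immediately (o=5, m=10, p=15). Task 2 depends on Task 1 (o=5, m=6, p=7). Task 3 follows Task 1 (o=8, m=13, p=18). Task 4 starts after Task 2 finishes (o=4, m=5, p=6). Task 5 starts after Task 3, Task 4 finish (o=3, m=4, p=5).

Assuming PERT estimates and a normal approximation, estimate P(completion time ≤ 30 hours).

te_Task 1 = (5 + 4·10 + 15)/6 = 60/6 = 10; σ²_Task 1 = ((15−5)/6)² = 2.778
te_Task 2 = (5 + 4·6 + 7)/6 = 36/6 = 6; σ²_Task 2 = ((7−5)/6)² = 0.111
te_Task 3 = (8 + 4·13 + 18)/6 = 78/6 = 13; σ²_Task 3 = ((18−8)/6)² = 2.778
te_Task 4 = (4 + 4·5 + 6)/6 = 30/6 = 5; σ²_Task 4 = ((6−4)/6)² = 0.111
te_Task 5 = (3 + 4·4 + 5)/6 = 24/6 = 4; σ²_Task 5 = ((5−3)/6)² = 0.111

Forward pass:
ES_Task 1 = 0; EF_Task 1 = 10
ES_Task 2 = 10; EF_Task 2 = 10+6 = 16
ES_Task 3 = 10; EF_Task 3 = 10+13 = 23
ES_Task 4 = 16; EF_Task 4 = 16+5 = 21
ES_Task 5 = max(EF_Task 3=23, EF_Task 4=21) = 23; EF_Task 5 = 23+4 = 27
Expected project duration μ = 27 hours. Critical path: Task 1 → Task 3 → Task 5.

Variance along critical path = 2.778 + 2.778 + 0.111 = 5.667; σ = √5.667 = 2.380 hours.
Z = (30 − 27) / 2.380 = 1.260
P(T ≤ 30) = Φ(1.260) ≈ 0.896

0.896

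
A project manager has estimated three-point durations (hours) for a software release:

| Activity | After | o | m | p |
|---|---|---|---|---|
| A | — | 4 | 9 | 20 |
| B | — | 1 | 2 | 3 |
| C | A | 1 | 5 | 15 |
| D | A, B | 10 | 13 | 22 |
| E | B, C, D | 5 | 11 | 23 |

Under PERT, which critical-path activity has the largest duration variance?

E

te_A = (4 + 4·9 + 20)/6 = 60/6 = 10; σ²_A = ((20−4)/6)² = 7.111
te_B = (1 + 4·2 + 3)/6 = 12/6 = 2; σ²_B = ((3−1)/6)² = 0.111
te_C = (1 + 4·5 + 15)/6 = 36/6 = 6; σ²_C = ((15−1)/6)² = 5.444
te_D = (10 + 4·13 + 22)/6 = 84/6 = 14; σ²_D = ((22−10)/6)² = 4.000
te_E = (5 + 4·11 + 23)/6 = 72/6 = 12; σ²_E = ((23−5)/6)² = 9.000

Forward pass:
ES_A = 0; EF_A = 10
ES_B = 0; EF_B = 2
ES_C = 10; EF_C = 10+6 = 16
ES_D = max(EF_A=10, EF_B=2) = 10; EF_D = 10+14 = 24
ES_E = max(EF_B=2, EF_C=16, EF_D=24) = 24; EF_E = 24+12 = 36
Expected project duration μ = 36 hours. Critical path: A → D → E.

Variances on critical path: σ²_A=7.111, σ²_D=4.000, σ²_E=9.000.
Largest is σ²_E = 9.000.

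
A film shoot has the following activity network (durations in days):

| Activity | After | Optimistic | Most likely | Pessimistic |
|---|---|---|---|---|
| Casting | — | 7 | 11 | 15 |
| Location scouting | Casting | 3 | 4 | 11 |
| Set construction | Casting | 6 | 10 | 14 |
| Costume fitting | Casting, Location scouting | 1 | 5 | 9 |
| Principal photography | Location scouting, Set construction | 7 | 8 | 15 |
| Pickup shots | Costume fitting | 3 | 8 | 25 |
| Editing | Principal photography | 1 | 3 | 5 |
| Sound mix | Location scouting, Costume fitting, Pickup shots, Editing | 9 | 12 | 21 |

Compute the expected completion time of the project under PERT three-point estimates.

46 days

te_Casting = (7 + 4·11 + 15)/6 = 66/6 = 11
te_Location scouting = (3 + 4·4 + 11)/6 = 30/6 = 5
te_Set construction = (6 + 4·10 + 14)/6 = 60/6 = 10
te_Costume fitting = (1 + 4·5 + 9)/6 = 30/6 = 5
te_Principal photography = (7 + 4·8 + 15)/6 = 54/6 = 9
te_Pickup shots = (3 + 4·8 + 25)/6 = 60/6 = 10
te_Editing = (1 + 4·3 + 5)/6 = 18/6 = 3
te_Sound mix = (9 + 4·12 + 21)/6 = 78/6 = 13

Forward pass:
ES_Casting = 0; EF_Casting = 11
ES_Location scouting = 11; EF_Location scouting = 11+5 = 16
ES_Set construction = 11; EF_Set construction = 11+10 = 21
ES_Costume fitting = max(EF_Casting=11, EF_Location scouting=16) = 16; EF_Costume fitting = 16+5 = 21
ES_Principal photography = max(EF_Location scouting=16, EF_Set construction=21) = 21; EF_Principal photography = 21+9 = 30
ES_Pickup shots = 21; EF_Pickup shots = 21+10 = 31
ES_Editing = 30; EF_Editing = 30+3 = 33
ES_Sound mix = max(EF_Location scouting=16, EF_Costume fitting=21, EF_Pickup shots=31, EF_Editing=33) = 33; EF_Sound mix = 33+13 = 46
Expected project duration μ = 46 days. Critical path: Casting → Set construction → Principal photography → Editing → Sound mix.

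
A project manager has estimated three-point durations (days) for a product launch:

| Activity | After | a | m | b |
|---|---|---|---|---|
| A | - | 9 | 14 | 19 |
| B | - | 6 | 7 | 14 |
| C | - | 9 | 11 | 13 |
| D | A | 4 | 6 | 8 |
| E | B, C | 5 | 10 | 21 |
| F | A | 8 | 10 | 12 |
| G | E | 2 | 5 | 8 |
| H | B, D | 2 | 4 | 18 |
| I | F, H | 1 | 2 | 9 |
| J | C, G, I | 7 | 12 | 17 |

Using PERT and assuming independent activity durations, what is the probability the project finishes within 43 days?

te_A = (9 + 4·14 + 19)/6 = 84/6 = 14; σ²_A = ((19−9)/6)² = 2.778
te_B = (6 + 4·7 + 14)/6 = 48/6 = 8; σ²_B = ((14−6)/6)² = 1.778
te_C = (9 + 4·11 + 13)/6 = 66/6 = 11; σ²_C = ((13−9)/6)² = 0.444
te_D = (4 + 4·6 + 8)/6 = 36/6 = 6; σ²_D = ((8−4)/6)² = 0.444
te_E = (5 + 4·10 + 21)/6 = 66/6 = 11; σ²_E = ((21−5)/6)² = 7.111
te_F = (8 + 4·10 + 12)/6 = 60/6 = 10; σ²_F = ((12−8)/6)² = 0.444
te_G = (2 + 4·5 + 8)/6 = 30/6 = 5; σ²_G = ((8−2)/6)² = 1.000
te_H = (2 + 4·4 + 18)/6 = 36/6 = 6; σ²_H = ((18−2)/6)² = 7.111
te_I = (1 + 4·2 + 9)/6 = 18/6 = 3; σ²_I = ((9−1)/6)² = 1.778
te_J = (7 + 4·12 + 17)/6 = 72/6 = 12; σ²_J = ((17−7)/6)² = 2.778

Forward pass:
ES_A = 0; EF_A = 14
ES_B = 0; EF_B = 8
ES_C = 0; EF_C = 11
ES_D = 14; EF_D = 14+6 = 20
ES_E = max(EF_B=8, EF_C=11) = 11; EF_E = 11+11 = 22
ES_F = 14; EF_F = 14+10 = 24
ES_G = 22; EF_G = 22+5 = 27
ES_H = max(EF_B=8, EF_D=20) = 20; EF_H = 20+6 = 26
ES_I = max(EF_F=24, EF_H=26) = 26; EF_I = 26+3 = 29
ES_J = max(EF_C=11, EF_G=27, EF_I=29) = 29; EF_J = 29+12 = 41
Expected project duration μ = 41 days. Critical path: A → D → H → I → J.

Variance along critical path = 2.778 + 0.444 + 7.111 + 1.778 + 2.778 = 14.889; σ = √14.889 = 3.859 days.
Z = (43 − 41) / 3.859 = 0.518
P(T ≤ 43) = Φ(0.518) ≈ 0.698

0.698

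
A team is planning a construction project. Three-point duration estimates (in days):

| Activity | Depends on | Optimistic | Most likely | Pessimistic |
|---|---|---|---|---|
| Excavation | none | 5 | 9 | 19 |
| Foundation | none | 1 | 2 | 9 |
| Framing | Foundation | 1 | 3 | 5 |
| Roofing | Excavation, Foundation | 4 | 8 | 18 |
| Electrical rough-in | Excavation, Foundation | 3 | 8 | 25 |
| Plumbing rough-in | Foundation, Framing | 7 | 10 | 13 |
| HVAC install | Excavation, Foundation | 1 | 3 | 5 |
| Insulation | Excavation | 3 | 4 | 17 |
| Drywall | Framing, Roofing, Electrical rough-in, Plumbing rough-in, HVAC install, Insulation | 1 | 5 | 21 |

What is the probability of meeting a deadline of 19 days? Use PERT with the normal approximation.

0.072

te_Excavation = (5 + 4·9 + 19)/6 = 60/6 = 10; σ²_Excavation = ((19−5)/6)² = 5.444
te_Foundation = (1 + 4·2 + 9)/6 = 18/6 = 3; σ²_Foundation = ((9−1)/6)² = 1.778
te_Framing = (1 + 4·3 + 5)/6 = 18/6 = 3; σ²_Framing = ((5−1)/6)² = 0.444
te_Roofing = (4 + 4·8 + 18)/6 = 54/6 = 9; σ²_Roofing = ((18−4)/6)² = 5.444
te_Electrical rough-in = (3 + 4·8 + 25)/6 = 60/6 = 10; σ²_Electrical rough-in = ((25−3)/6)² = 13.444
te_Plumbing rough-in = (7 + 4·10 + 13)/6 = 60/6 = 10; σ²_Plumbing rough-in = ((13−7)/6)² = 1.000
te_HVAC install = (1 + 4·3 + 5)/6 = 18/6 = 3; σ²_HVAC install = ((5−1)/6)² = 0.444
te_Insulation = (3 + 4·4 + 17)/6 = 36/6 = 6; σ²_Insulation = ((17−3)/6)² = 5.444
te_Drywall = (1 + 4·5 + 21)/6 = 42/6 = 7; σ²_Drywall = ((21−1)/6)² = 11.111

Forward pass:
ES_Excavation = 0; EF_Excavation = 10
ES_Foundation = 0; EF_Foundation = 3
ES_Framing = 3; EF_Framing = 3+3 = 6
ES_Roofing = max(EF_Excavation=10, EF_Foundation=3) = 10; EF_Roofing = 10+9 = 19
ES_Electrical rough-in = max(EF_Excavation=10, EF_Foundation=3) = 10; EF_Electrical rough-in = 10+10 = 20
ES_Plumbing rough-in = max(EF_Foundation=3, EF_Framing=6) = 6; EF_Plumbing rough-in = 6+10 = 16
ES_HVAC install = max(EF_Excavation=10, EF_Foundation=3) = 10; EF_HVAC install = 10+3 = 13
ES_Insulation = 10; EF_Insulation = 10+6 = 16
ES_Drywall = max(EF_Framing=6, EF_Roofing=19, EF_Electrical rough-in=20, EF_Plumbing rough-in=16, EF_HVAC install=13, EF_Insulation=16) = 20; EF_Drywall = 20+7 = 27
Expected project duration μ = 27 days. Critical path: Excavation → Electrical rough-in → Drywall.

Variance along critical path = 5.444 + 13.444 + 11.111 = 30.000; σ = √30.000 = 5.477 days.
Z = (19 − 27) / 5.477 = -1.461
P(T ≤ 19) = Φ(-1.461) ≈ 0.072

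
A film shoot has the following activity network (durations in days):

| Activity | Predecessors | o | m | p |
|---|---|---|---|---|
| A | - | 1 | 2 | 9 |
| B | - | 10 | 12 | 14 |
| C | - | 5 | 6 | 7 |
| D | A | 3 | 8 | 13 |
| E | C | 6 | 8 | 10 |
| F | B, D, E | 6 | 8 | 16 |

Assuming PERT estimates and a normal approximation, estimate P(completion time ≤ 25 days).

te_A = (1 + 4·2 + 9)/6 = 18/6 = 3; σ²_A = ((9−1)/6)² = 1.778
te_B = (10 + 4·12 + 14)/6 = 72/6 = 12; σ²_B = ((14−10)/6)² = 0.444
te_C = (5 + 4·6 + 7)/6 = 36/6 = 6; σ²_C = ((7−5)/6)² = 0.111
te_D = (3 + 4·8 + 13)/6 = 48/6 = 8; σ²_D = ((13−3)/6)² = 2.778
te_E = (6 + 4·8 + 10)/6 = 48/6 = 8; σ²_E = ((10−6)/6)² = 0.444
te_F = (6 + 4·8 + 16)/6 = 54/6 = 9; σ²_F = ((16−6)/6)² = 2.778

Forward pass:
ES_A = 0; EF_A = 3
ES_B = 0; EF_B = 12
ES_C = 0; EF_C = 6
ES_D = 3; EF_D = 3+8 = 11
ES_E = 6; EF_E = 6+8 = 14
ES_F = max(EF_B=12, EF_D=11, EF_E=14) = 14; EF_F = 14+9 = 23
Expected project duration μ = 23 days. Critical path: C → E → F.

Variance along critical path = 0.111 + 0.444 + 2.778 = 3.333; σ = √3.333 = 1.826 days.
Z = (25 − 23) / 1.826 = 1.095
P(T ≤ 25) = Φ(1.095) ≈ 0.863

0.863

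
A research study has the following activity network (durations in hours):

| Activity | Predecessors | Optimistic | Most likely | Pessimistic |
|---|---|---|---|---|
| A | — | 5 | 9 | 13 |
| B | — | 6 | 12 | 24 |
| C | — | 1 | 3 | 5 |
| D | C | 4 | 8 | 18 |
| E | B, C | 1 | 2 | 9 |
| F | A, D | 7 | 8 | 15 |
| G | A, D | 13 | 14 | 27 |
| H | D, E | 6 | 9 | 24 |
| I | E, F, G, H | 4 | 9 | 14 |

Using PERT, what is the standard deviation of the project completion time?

3.76 hours

te_A = (5 + 4·9 + 13)/6 = 54/6 = 9; σ²_A = ((13−5)/6)² = 1.778
te_B = (6 + 4·12 + 24)/6 = 78/6 = 13; σ²_B = ((24−6)/6)² = 9.000
te_C = (1 + 4·3 + 5)/6 = 18/6 = 3; σ²_C = ((5−1)/6)² = 0.444
te_D = (4 + 4·8 + 18)/6 = 54/6 = 9; σ²_D = ((18−4)/6)² = 5.444
te_E = (1 + 4·2 + 9)/6 = 18/6 = 3; σ²_E = ((9−1)/6)² = 1.778
te_F = (7 + 4·8 + 15)/6 = 54/6 = 9; σ²_F = ((15−7)/6)² = 1.778
te_G = (13 + 4·14 + 27)/6 = 96/6 = 16; σ²_G = ((27−13)/6)² = 5.444
te_H = (6 + 4·9 + 24)/6 = 66/6 = 11; σ²_H = ((24−6)/6)² = 9.000
te_I = (4 + 4·9 + 14)/6 = 54/6 = 9; σ²_I = ((14−4)/6)² = 2.778

Forward pass:
ES_A = 0; EF_A = 9
ES_B = 0; EF_B = 13
ES_C = 0; EF_C = 3
ES_D = 3; EF_D = 3+9 = 12
ES_E = max(EF_B=13, EF_C=3) = 13; EF_E = 13+3 = 16
ES_F = max(EF_A=9, EF_D=12) = 12; EF_F = 12+9 = 21
ES_G = max(EF_A=9, EF_D=12) = 12; EF_G = 12+16 = 28
ES_H = max(EF_D=12, EF_E=16) = 16; EF_H = 16+11 = 27
ES_I = max(EF_E=16, EF_F=21, EF_G=28, EF_H=27) = 28; EF_I = 28+9 = 37
Expected project duration μ = 37 hours. Critical path: C → D → G → I.

Variance along critical path = 0.444 + 5.444 + 5.444 + 2.778 = 14.111
σ = √14.111 = 3.756 hours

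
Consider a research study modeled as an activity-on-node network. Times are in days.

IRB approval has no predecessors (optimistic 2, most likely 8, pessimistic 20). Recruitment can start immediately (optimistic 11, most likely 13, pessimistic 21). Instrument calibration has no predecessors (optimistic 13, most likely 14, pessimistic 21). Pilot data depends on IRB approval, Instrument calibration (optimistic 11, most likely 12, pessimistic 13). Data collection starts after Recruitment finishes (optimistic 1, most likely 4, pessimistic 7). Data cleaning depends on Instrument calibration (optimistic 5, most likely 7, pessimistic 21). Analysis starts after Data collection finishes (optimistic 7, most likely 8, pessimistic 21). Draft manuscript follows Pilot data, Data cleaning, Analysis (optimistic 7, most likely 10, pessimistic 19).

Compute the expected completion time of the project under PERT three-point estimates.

te_IRB approval = (2 + 4·8 + 20)/6 = 54/6 = 9
te_Recruitment = (11 + 4·13 + 21)/6 = 84/6 = 14
te_Instrument calibration = (13 + 4·14 + 21)/6 = 90/6 = 15
te_Pilot data = (11 + 4·12 + 13)/6 = 72/6 = 12
te_Data collection = (1 + 4·4 + 7)/6 = 24/6 = 4
te_Data cleaning = (5 + 4·7 + 21)/6 = 54/6 = 9
te_Analysis = (7 + 4·8 + 21)/6 = 60/6 = 10
te_Draft manuscript = (7 + 4·10 + 19)/6 = 66/6 = 11

Forward pass:
ES_IRB approval = 0; EF_IRB approval = 9
ES_Recruitment = 0; EF_Recruitment = 14
ES_Instrument calibration = 0; EF_Instrument calibration = 15
ES_Pilot data = max(EF_IRB approval=9, EF_Instrument calibration=15) = 15; EF_Pilot data = 15+12 = 27
ES_Data collection = 14; EF_Data collection = 14+4 = 18
ES_Data cleaning = 15; EF_Data cleaning = 15+9 = 24
ES_Analysis = 18; EF_Analysis = 18+10 = 28
ES_Draft manuscript = max(EF_Pilot data=27, EF_Data cleaning=24, EF_Analysis=28) = 28; EF_Draft manuscript = 28+11 = 39
Expected project duration μ = 39 days. Critical path: Recruitment → Data collection → Analysis → Draft manuscript.

39 days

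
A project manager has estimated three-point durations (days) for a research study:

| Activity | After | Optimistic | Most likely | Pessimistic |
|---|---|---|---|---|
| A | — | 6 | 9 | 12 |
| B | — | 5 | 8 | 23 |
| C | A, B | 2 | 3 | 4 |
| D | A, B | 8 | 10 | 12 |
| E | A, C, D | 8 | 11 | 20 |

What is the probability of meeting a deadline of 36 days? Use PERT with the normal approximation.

0.862

te_A = (6 + 4·9 + 12)/6 = 54/6 = 9; σ²_A = ((12−6)/6)² = 1.000
te_B = (5 + 4·8 + 23)/6 = 60/6 = 10; σ²_B = ((23−5)/6)² = 9.000
te_C = (2 + 4·3 + 4)/6 = 18/6 = 3; σ²_C = ((4−2)/6)² = 0.111
te_D = (8 + 4·10 + 12)/6 = 60/6 = 10; σ²_D = ((12−8)/6)² = 0.444
te_E = (8 + 4·11 + 20)/6 = 72/6 = 12; σ²_E = ((20−8)/6)² = 4.000

Forward pass:
ES_A = 0; EF_A = 9
ES_B = 0; EF_B = 10
ES_C = max(EF_A=9, EF_B=10) = 10; EF_C = 10+3 = 13
ES_D = max(EF_A=9, EF_B=10) = 10; EF_D = 10+10 = 20
ES_E = max(EF_A=9, EF_C=13, EF_D=20) = 20; EF_E = 20+12 = 32
Expected project duration μ = 32 days. Critical path: B → D → E.

Variance along critical path = 9.000 + 0.444 + 4.000 = 13.444; σ = √13.444 = 3.667 days.
Z = (36 − 32) / 3.667 = 1.091
P(T ≤ 36) = Φ(1.091) ≈ 0.862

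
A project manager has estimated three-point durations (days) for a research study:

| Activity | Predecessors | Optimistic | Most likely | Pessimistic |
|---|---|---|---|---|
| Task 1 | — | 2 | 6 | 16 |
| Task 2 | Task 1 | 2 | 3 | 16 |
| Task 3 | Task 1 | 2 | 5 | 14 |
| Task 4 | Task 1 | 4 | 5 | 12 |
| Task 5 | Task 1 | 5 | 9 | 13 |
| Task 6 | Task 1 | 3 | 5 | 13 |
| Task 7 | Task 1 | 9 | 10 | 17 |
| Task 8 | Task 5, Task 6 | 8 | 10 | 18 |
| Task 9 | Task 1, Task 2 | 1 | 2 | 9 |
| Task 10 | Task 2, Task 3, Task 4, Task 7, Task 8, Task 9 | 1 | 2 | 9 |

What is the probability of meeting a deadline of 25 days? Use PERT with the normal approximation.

te_Task 1 = (2 + 4·6 + 16)/6 = 42/6 = 7; σ²_Task 1 = ((16−2)/6)² = 5.444
te_Task 2 = (2 + 4·3 + 16)/6 = 30/6 = 5; σ²_Task 2 = ((16−2)/6)² = 5.444
te_Task 3 = (2 + 4·5 + 14)/6 = 36/6 = 6; σ²_Task 3 = ((14−2)/6)² = 4.000
te_Task 4 = (4 + 4·5 + 12)/6 = 36/6 = 6; σ²_Task 4 = ((12−4)/6)² = 1.778
te_Task 5 = (5 + 4·9 + 13)/6 = 54/6 = 9; σ²_Task 5 = ((13−5)/6)² = 1.778
te_Task 6 = (3 + 4·5 + 13)/6 = 36/6 = 6; σ²_Task 6 = ((13−3)/6)² = 2.778
te_Task 7 = (9 + 4·10 + 17)/6 = 66/6 = 11; σ²_Task 7 = ((17−9)/6)² = 1.778
te_Task 8 = (8 + 4·10 + 18)/6 = 66/6 = 11; σ²_Task 8 = ((18−8)/6)² = 2.778
te_Task 9 = (1 + 4·2 + 9)/6 = 18/6 = 3; σ²_Task 9 = ((9−1)/6)² = 1.778
te_Task 10 = (1 + 4·2 + 9)/6 = 18/6 = 3; σ²_Task 10 = ((9−1)/6)² = 1.778

Forward pass:
ES_Task 1 = 0; EF_Task 1 = 7
ES_Task 2 = 7; EF_Task 2 = 7+5 = 12
ES_Task 3 = 7; EF_Task 3 = 7+6 = 13
ES_Task 4 = 7; EF_Task 4 = 7+6 = 13
ES_Task 5 = 7; EF_Task 5 = 7+9 = 16
ES_Task 6 = 7; EF_Task 6 = 7+6 = 13
ES_Task 7 = 7; EF_Task 7 = 7+11 = 18
ES_Task 8 = max(EF_Task 5=16, EF_Task 6=13) = 16; EF_Task 8 = 16+11 = 27
ES_Task 9 = max(EF_Task 1=7, EF_Task 2=12) = 12; EF_Task 9 = 12+3 = 15
ES_Task 10 = max(EF_Task 2=12, EF_Task 3=13, EF_Task 4=13, EF_Task 7=18, EF_Task 8=27, EF_Task 9=15) = 27; EF_Task 10 = 27+3 = 30
Expected project duration μ = 30 days. Critical path: Task 1 → Task 5 → Task 8 → Task 10.

Variance along critical path = 5.444 + 1.778 + 2.778 + 1.778 = 11.778; σ = √11.778 = 3.432 days.
Z = (25 − 30) / 3.432 = -1.457
P(T ≤ 25) = Φ(-1.457) ≈ 0.073

0.073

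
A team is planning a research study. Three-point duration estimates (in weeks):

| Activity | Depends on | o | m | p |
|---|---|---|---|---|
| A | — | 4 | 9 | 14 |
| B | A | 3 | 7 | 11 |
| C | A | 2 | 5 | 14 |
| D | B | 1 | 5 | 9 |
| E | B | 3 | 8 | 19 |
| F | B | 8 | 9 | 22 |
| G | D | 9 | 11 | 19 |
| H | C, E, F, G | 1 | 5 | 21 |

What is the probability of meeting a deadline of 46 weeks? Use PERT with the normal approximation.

te_A = (4 + 4·9 + 14)/6 = 54/6 = 9; σ²_A = ((14−4)/6)² = 2.778
te_B = (3 + 4·7 + 11)/6 = 42/6 = 7; σ²_B = ((11−3)/6)² = 1.778
te_C = (2 + 4·5 + 14)/6 = 36/6 = 6; σ²_C = ((14−2)/6)² = 4.000
te_D = (1 + 4·5 + 9)/6 = 30/6 = 5; σ²_D = ((9−1)/6)² = 1.778
te_E = (3 + 4·8 + 19)/6 = 54/6 = 9; σ²_E = ((19−3)/6)² = 7.111
te_F = (8 + 4·9 + 22)/6 = 66/6 = 11; σ²_F = ((22−8)/6)² = 5.444
te_G = (9 + 4·11 + 19)/6 = 72/6 = 12; σ²_G = ((19−9)/6)² = 2.778
te_H = (1 + 4·5 + 21)/6 = 42/6 = 7; σ²_H = ((21−1)/6)² = 11.111

Forward pass:
ES_A = 0; EF_A = 9
ES_B = 9; EF_B = 9+7 = 16
ES_C = 9; EF_C = 9+6 = 15
ES_D = 16; EF_D = 16+5 = 21
ES_E = 16; EF_E = 16+9 = 25
ES_F = 16; EF_F = 16+11 = 27
ES_G = 21; EF_G = 21+12 = 33
ES_H = max(EF_C=15, EF_E=25, EF_F=27, EF_G=33) = 33; EF_H = 33+7 = 40
Expected project duration μ = 40 weeks. Critical path: A → B → D → G → H.

Variance along critical path = 2.778 + 1.778 + 1.778 + 2.778 + 11.111 = 20.222; σ = √20.222 = 4.497 weeks.
Z = (46 − 40) / 4.497 = 1.334
P(T ≤ 46) = Φ(1.334) ≈ 0.909

0.909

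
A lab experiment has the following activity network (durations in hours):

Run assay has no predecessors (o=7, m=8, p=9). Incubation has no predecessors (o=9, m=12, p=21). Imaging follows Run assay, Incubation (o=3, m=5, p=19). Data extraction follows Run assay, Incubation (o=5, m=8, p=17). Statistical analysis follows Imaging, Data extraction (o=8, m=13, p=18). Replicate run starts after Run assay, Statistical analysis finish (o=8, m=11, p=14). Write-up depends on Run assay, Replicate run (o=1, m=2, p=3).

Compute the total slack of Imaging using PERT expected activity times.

te_Run assay = (7 + 4·8 + 9)/6 = 48/6 = 8
te_Incubation = (9 + 4·12 + 21)/6 = 78/6 = 13
te_Imaging = (3 + 4·5 + 19)/6 = 42/6 = 7
te_Data extraction = (5 + 4·8 + 17)/6 = 54/6 = 9
te_Statistical analysis = (8 + 4·13 + 18)/6 = 78/6 = 13
te_Replicate run = (8 + 4·11 + 14)/6 = 66/6 = 11
te_Write-up = (1 + 4·2 + 3)/6 = 12/6 = 2

Forward pass:
ES_Run assay = 0; EF_Run assay = 8
ES_Incubation = 0; EF_Incubation = 13
ES_Imaging = max(EF_Run assay=8, EF_Incubation=13) = 13; EF_Imaging = 13+7 = 20
ES_Data extraction = max(EF_Run assay=8, EF_Incubation=13) = 13; EF_Data extraction = 13+9 = 22
ES_Statistical analysis = max(EF_Imaging=20, EF_Data extraction=22) = 22; EF_Statistical analysis = 22+13 = 35
ES_Replicate run = max(EF_Run assay=8, EF_Statistical analysis=35) = 35; EF_Replicate run = 35+11 = 46
ES_Write-up = max(EF_Run assay=8, EF_Replicate run=46) = 46; EF_Write-up = 46+2 = 48
Expected project duration μ = 48 hours. Critical path: Incubation → Data extraction → Statistical analysis → Replicate run → Write-up.

Backward pass:
LF_Write-up = 48; LS_Write-up = 48−2 = 46
LF_Replicate run = LS_Write-up = 46; LS_Replicate run = 46−11 = 35
LF_Statistical analysis = LS_Replicate run = 35; LS_Statistical analysis = 35−13 = 22
LF_Data extraction = LS_Statistical analysis = 22; LS_Data extraction = 22−9 = 13
LF_Imaging = LS_Statistical analysis = 22; LS_Imaging = 22−7 = 15
LF_Incubation = min(LS_Imaging=15, LS_Data extraction=13) = 13; LS_Incubation = 13−13 = 0
LF_Run assay = min(LS_Imaging=15, LS_Data extraction=13, LS_Replicate run=35, LS_Write-up=46) = 13; LS_Run assay = 13−8 = 5
Slack_Imaging = LS_Imaging − ES_Imaging = 15 − 13 = 2

2 hours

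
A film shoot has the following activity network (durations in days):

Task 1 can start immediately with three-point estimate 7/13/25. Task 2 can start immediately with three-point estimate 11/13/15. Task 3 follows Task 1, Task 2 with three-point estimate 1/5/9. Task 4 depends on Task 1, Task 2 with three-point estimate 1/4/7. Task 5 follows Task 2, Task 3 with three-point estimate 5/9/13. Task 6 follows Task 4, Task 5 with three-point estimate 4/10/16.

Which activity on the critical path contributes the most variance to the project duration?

Task 1

te_Task 1 = (7 + 4·13 + 25)/6 = 84/6 = 14; σ²_Task 1 = ((25−7)/6)² = 9.000
te_Task 2 = (11 + 4·13 + 15)/6 = 78/6 = 13; σ²_Task 2 = ((15−11)/6)² = 0.444
te_Task 3 = (1 + 4·5 + 9)/6 = 30/6 = 5; σ²_Task 3 = ((9−1)/6)² = 1.778
te_Task 4 = (1 + 4·4 + 7)/6 = 24/6 = 4; σ²_Task 4 = ((7−1)/6)² = 1.000
te_Task 5 = (5 + 4·9 + 13)/6 = 54/6 = 9; σ²_Task 5 = ((13−5)/6)² = 1.778
te_Task 6 = (4 + 4·10 + 16)/6 = 60/6 = 10; σ²_Task 6 = ((16−4)/6)² = 4.000

Forward pass:
ES_Task 1 = 0; EF_Task 1 = 14
ES_Task 2 = 0; EF_Task 2 = 13
ES_Task 3 = max(EF_Task 1=14, EF_Task 2=13) = 14; EF_Task 3 = 14+5 = 19
ES_Task 4 = max(EF_Task 1=14, EF_Task 2=13) = 14; EF_Task 4 = 14+4 = 18
ES_Task 5 = max(EF_Task 2=13, EF_Task 3=19) = 19; EF_Task 5 = 19+9 = 28
ES_Task 6 = max(EF_Task 4=18, EF_Task 5=28) = 28; EF_Task 6 = 28+10 = 38
Expected project duration μ = 38 days. Critical path: Task 1 → Task 3 → Task 5 → Task 6.

Variances on critical path: σ²_Task 1=9.000, σ²_Task 3=1.778, σ²_Task 5=1.778, σ²_Task 6=4.000.
Largest is σ²_Task 1 = 9.000.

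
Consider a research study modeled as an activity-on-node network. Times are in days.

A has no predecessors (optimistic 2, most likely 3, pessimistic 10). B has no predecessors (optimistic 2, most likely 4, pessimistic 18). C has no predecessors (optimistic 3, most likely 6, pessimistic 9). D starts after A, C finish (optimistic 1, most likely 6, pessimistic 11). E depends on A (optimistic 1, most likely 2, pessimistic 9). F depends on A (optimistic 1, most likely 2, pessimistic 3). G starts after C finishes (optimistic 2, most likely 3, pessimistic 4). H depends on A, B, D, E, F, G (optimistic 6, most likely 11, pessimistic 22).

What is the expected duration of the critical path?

24 days

te_A = (2 + 4·3 + 10)/6 = 24/6 = 4
te_B = (2 + 4·4 + 18)/6 = 36/6 = 6
te_C = (3 + 4·6 + 9)/6 = 36/6 = 6
te_D = (1 + 4·6 + 11)/6 = 36/6 = 6
te_E = (1 + 4·2 + 9)/6 = 18/6 = 3
te_F = (1 + 4·2 + 3)/6 = 12/6 = 2
te_G = (2 + 4·3 + 4)/6 = 18/6 = 3
te_H = (6 + 4·11 + 22)/6 = 72/6 = 12

Forward pass:
ES_A = 0; EF_A = 4
ES_B = 0; EF_B = 6
ES_C = 0; EF_C = 6
ES_D = max(EF_A=4, EF_C=6) = 6; EF_D = 6+6 = 12
ES_E = 4; EF_E = 4+3 = 7
ES_F = 4; EF_F = 4+2 = 6
ES_G = 6; EF_G = 6+3 = 9
ES_H = max(EF_A=4, EF_B=6, EF_D=12, EF_E=7, EF_F=6, EF_G=9) = 12; EF_H = 12+12 = 24
Expected project duration μ = 24 days. Critical path: C → D → H.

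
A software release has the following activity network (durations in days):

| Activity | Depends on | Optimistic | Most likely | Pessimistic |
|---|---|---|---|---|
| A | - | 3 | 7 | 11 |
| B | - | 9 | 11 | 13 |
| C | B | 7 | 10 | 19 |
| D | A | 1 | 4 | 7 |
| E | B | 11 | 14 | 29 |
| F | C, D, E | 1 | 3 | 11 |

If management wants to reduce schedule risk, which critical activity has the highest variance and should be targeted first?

te_A = (3 + 4·7 + 11)/6 = 42/6 = 7; σ²_A = ((11−3)/6)² = 1.778
te_B = (9 + 4·11 + 13)/6 = 66/6 = 11; σ²_B = ((13−9)/6)² = 0.444
te_C = (7 + 4·10 + 19)/6 = 66/6 = 11; σ²_C = ((19−7)/6)² = 4.000
te_D = (1 + 4·4 + 7)/6 = 24/6 = 4; σ²_D = ((7−1)/6)² = 1.000
te_E = (11 + 4·14 + 29)/6 = 96/6 = 16; σ²_E = ((29−11)/6)² = 9.000
te_F = (1 + 4·3 + 11)/6 = 24/6 = 4; σ²_F = ((11−1)/6)² = 2.778

Forward pass:
ES_A = 0; EF_A = 7
ES_B = 0; EF_B = 11
ES_C = 11; EF_C = 11+11 = 22
ES_D = 7; EF_D = 7+4 = 11
ES_E = 11; EF_E = 11+16 = 27
ES_F = max(EF_C=22, EF_D=11, EF_E=27) = 27; EF_F = 27+4 = 31
Expected project duration μ = 31 days. Critical path: B → E → F.

Variances on critical path: σ²_B=0.444, σ²_E=9.000, σ²_F=2.778.
Largest is σ²_E = 9.000.

E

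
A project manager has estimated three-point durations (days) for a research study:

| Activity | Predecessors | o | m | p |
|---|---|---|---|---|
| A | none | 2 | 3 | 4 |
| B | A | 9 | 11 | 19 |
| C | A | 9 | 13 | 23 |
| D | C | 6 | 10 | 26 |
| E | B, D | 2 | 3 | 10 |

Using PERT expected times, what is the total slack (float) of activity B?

te_A = (2 + 4·3 + 4)/6 = 18/6 = 3
te_B = (9 + 4·11 + 19)/6 = 72/6 = 12
te_C = (9 + 4·13 + 23)/6 = 84/6 = 14
te_D = (6 + 4·10 + 26)/6 = 72/6 = 12
te_E = (2 + 4·3 + 10)/6 = 24/6 = 4

Forward pass:
ES_A = 0; EF_A = 3
ES_B = 3; EF_B = 3+12 = 15
ES_C = 3; EF_C = 3+14 = 17
ES_D = 17; EF_D = 17+12 = 29
ES_E = max(EF_B=15, EF_D=29) = 29; EF_E = 29+4 = 33
Expected project duration μ = 33 days. Critical path: A → C → D → E.

Backward pass:
LF_E = 33; LS_E = 33−4 = 29
LF_D = LS_E = 29; LS_D = 29−12 = 17
LF_C = LS_D = 17; LS_C = 17−14 = 3
LF_B = LS_E = 29; LS_B = 29−12 = 17
LF_A = min(LS_B=17, LS_C=3) = 3; LS_A = 3−3 = 0
Slack_B = LS_B − ES_B = 17 − 3 = 14

14 days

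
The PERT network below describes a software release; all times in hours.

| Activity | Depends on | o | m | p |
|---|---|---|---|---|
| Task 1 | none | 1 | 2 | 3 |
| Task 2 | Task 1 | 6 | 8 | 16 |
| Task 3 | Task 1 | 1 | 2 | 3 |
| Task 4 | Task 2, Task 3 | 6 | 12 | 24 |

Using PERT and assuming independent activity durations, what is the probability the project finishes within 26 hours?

te_Task 1 = (1 + 4·2 + 3)/6 = 12/6 = 2; σ²_Task 1 = ((3−1)/6)² = 0.111
te_Task 2 = (6 + 4·8 + 16)/6 = 54/6 = 9; σ²_Task 2 = ((16−6)/6)² = 2.778
te_Task 3 = (1 + 4·2 + 3)/6 = 12/6 = 2; σ²_Task 3 = ((3−1)/6)² = 0.111
te_Task 4 = (6 + 4·12 + 24)/6 = 78/6 = 13; σ²_Task 4 = ((24−6)/6)² = 9.000

Forward pass:
ES_Task 1 = 0; EF_Task 1 = 2
ES_Task 2 = 2; EF_Task 2 = 2+9 = 11
ES_Task 3 = 2; EF_Task 3 = 2+2 = 4
ES_Task 4 = max(EF_Task 2=11, EF_Task 3=4) = 11; EF_Task 4 = 11+13 = 24
Expected project duration μ = 24 hours. Critical path: Task 1 → Task 2 → Task 4.

Variance along critical path = 0.111 + 2.778 + 9.000 = 11.889; σ = √11.889 = 3.448 hours.
Z = (26 − 24) / 3.448 = 0.580
P(T ≤ 26) = Φ(0.580) ≈ 0.719

0.719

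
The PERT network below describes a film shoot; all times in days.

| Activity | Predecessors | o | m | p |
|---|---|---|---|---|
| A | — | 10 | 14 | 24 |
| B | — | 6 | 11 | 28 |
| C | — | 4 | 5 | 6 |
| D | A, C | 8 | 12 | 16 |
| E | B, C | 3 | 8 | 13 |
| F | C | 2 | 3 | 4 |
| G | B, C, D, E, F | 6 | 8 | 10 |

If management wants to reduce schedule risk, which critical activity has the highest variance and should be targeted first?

te_A = (10 + 4·14 + 24)/6 = 90/6 = 15; σ²_A = ((24−10)/6)² = 5.444
te_B = (6 + 4·11 + 28)/6 = 78/6 = 13; σ²_B = ((28−6)/6)² = 13.444
te_C = (4 + 4·5 + 6)/6 = 30/6 = 5; σ²_C = ((6−4)/6)² = 0.111
te_D = (8 + 4·12 + 16)/6 = 72/6 = 12; σ²_D = ((16−8)/6)² = 1.778
te_E = (3 + 4·8 + 13)/6 = 48/6 = 8; σ²_E = ((13−3)/6)² = 2.778
te_F = (2 + 4·3 + 4)/6 = 18/6 = 3; σ²_F = ((4−2)/6)² = 0.111
te_G = (6 + 4·8 + 10)/6 = 48/6 = 8; σ²_G = ((10−6)/6)² = 0.444

Forward pass:
ES_A = 0; EF_A = 15
ES_B = 0; EF_B = 13
ES_C = 0; EF_C = 5
ES_D = max(EF_A=15, EF_C=5) = 15; EF_D = 15+12 = 27
ES_E = max(EF_B=13, EF_C=5) = 13; EF_E = 13+8 = 21
ES_F = 5; EF_F = 5+3 = 8
ES_G = max(EF_B=13, EF_C=5, EF_D=27, EF_E=21, EF_F=8) = 27; EF_G = 27+8 = 35
Expected project duration μ = 35 days. Critical path: A → D → G.

Variances on critical path: σ²_A=5.444, σ²_D=1.778, σ²_G=0.444.
Largest is σ²_A = 5.444.

A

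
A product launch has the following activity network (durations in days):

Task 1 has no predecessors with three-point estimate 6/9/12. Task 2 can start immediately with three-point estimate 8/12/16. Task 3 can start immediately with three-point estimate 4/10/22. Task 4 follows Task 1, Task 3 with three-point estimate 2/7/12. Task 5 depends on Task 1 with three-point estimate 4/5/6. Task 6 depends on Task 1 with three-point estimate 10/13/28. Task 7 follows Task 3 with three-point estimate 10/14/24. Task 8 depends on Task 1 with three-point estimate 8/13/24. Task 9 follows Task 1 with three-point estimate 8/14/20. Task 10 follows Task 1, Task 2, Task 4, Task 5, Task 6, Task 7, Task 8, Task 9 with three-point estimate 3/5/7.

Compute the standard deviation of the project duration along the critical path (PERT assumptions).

3.86 days

te_Task 1 = (6 + 4·9 + 12)/6 = 54/6 = 9; σ²_Task 1 = ((12−6)/6)² = 1.000
te_Task 2 = (8 + 4·12 + 16)/6 = 72/6 = 12; σ²_Task 2 = ((16−8)/6)² = 1.778
te_Task 3 = (4 + 4·10 + 22)/6 = 66/6 = 11; σ²_Task 3 = ((22−4)/6)² = 9.000
te_Task 4 = (2 + 4·7 + 12)/6 = 42/6 = 7; σ²_Task 4 = ((12−2)/6)² = 2.778
te_Task 5 = (4 + 4·5 + 6)/6 = 30/6 = 5; σ²_Task 5 = ((6−4)/6)² = 0.111
te_Task 6 = (10 + 4·13 + 28)/6 = 90/6 = 15; σ²_Task 6 = ((28−10)/6)² = 9.000
te_Task 7 = (10 + 4·14 + 24)/6 = 90/6 = 15; σ²_Task 7 = ((24−10)/6)² = 5.444
te_Task 8 = (8 + 4·13 + 24)/6 = 84/6 = 14; σ²_Task 8 = ((24−8)/6)² = 7.111
te_Task 9 = (8 + 4·14 + 20)/6 = 84/6 = 14; σ²_Task 9 = ((20−8)/6)² = 4.000
te_Task 10 = (3 + 4·5 + 7)/6 = 30/6 = 5; σ²_Task 10 = ((7−3)/6)² = 0.444

Forward pass:
ES_Task 1 = 0; EF_Task 1 = 9
ES_Task 2 = 0; EF_Task 2 = 12
ES_Task 3 = 0; EF_Task 3 = 11
ES_Task 4 = max(EF_Task 1=9, EF_Task 3=11) = 11; EF_Task 4 = 11+7 = 18
ES_Task 5 = 9; EF_Task 5 = 9+5 = 14
ES_Task 6 = 9; EF_Task 6 = 9+15 = 24
ES_Task 7 = 11; EF_Task 7 = 11+15 = 26
ES_Task 8 = 9; EF_Task 8 = 9+14 = 23
ES_Task 9 = 9; EF_Task 9 = 9+14 = 23
ES_Task 10 = max(EF_Task 1=9, EF_Task 2=12, EF_Task 4=18, EF_Task 5=14, EF_Task 6=24, EF_Task 7=26, EF_Task 8=23, EF_Task 9=23) = 26; EF_Task 10 = 26+5 = 31
Expected project duration μ = 31 days. Critical path: Task 3 → Task 7 → Task 10.

Variance along critical path = 9.000 + 5.444 + 0.444 = 14.889
σ = √14.889 = 3.859 days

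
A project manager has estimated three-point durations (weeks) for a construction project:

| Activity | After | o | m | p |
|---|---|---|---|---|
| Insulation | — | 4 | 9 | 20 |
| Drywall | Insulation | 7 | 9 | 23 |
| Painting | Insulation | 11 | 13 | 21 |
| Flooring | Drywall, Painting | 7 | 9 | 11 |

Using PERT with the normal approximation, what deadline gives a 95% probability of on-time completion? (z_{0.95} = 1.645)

38.3 weeks

te_Insulation = (4 + 4·9 + 20)/6 = 60/6 = 10; σ²_Insulation = ((20−4)/6)² = 7.111
te_Drywall = (7 + 4·9 + 23)/6 = 66/6 = 11; σ²_Drywall = ((23−7)/6)² = 7.111
te_Painting = (11 + 4·13 + 21)/6 = 84/6 = 14; σ²_Painting = ((21−11)/6)² = 2.778
te_Flooring = (7 + 4·9 + 11)/6 = 54/6 = 9; σ²_Flooring = ((11−7)/6)² = 0.444

Forward pass:
ES_Insulation = 0; EF_Insulation = 10
ES_Drywall = 10; EF_Drywall = 10+11 = 21
ES_Painting = 10; EF_Painting = 10+14 = 24
ES_Flooring = max(EF_Drywall=21, EF_Painting=24) = 24; EF_Flooring = 24+9 = 33
Expected project duration μ = 33 weeks. Critical path: Insulation → Painting → Flooring.

Variance along critical path = 7.111 + 2.778 + 0.444 = 10.333; σ = 3.215 weeks.
D = μ + z·σ = 33 + 1.645·3.215 = 38.3 weeks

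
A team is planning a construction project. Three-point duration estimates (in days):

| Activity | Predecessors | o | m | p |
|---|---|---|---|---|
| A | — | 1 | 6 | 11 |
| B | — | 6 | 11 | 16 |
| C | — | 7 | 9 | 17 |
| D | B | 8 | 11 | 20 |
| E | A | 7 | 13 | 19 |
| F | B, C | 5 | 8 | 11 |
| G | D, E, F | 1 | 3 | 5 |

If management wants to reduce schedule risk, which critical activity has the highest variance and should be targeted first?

te_A = (1 + 4·6 + 11)/6 = 36/6 = 6; σ²_A = ((11−1)/6)² = 2.778
te_B = (6 + 4·11 + 16)/6 = 66/6 = 11; σ²_B = ((16−6)/6)² = 2.778
te_C = (7 + 4·9 + 17)/6 = 60/6 = 10; σ²_C = ((17−7)/6)² = 2.778
te_D = (8 + 4·11 + 20)/6 = 72/6 = 12; σ²_D = ((20−8)/6)² = 4.000
te_E = (7 + 4·13 + 19)/6 = 78/6 = 13; σ²_E = ((19−7)/6)² = 4.000
te_F = (5 + 4·8 + 11)/6 = 48/6 = 8; σ²_F = ((11−5)/6)² = 1.000
te_G = (1 + 4·3 + 5)/6 = 18/6 = 3; σ²_G = ((5−1)/6)² = 0.444

Forward pass:
ES_A = 0; EF_A = 6
ES_B = 0; EF_B = 11
ES_C = 0; EF_C = 10
ES_D = 11; EF_D = 11+12 = 23
ES_E = 6; EF_E = 6+13 = 19
ES_F = max(EF_B=11, EF_C=10) = 11; EF_F = 11+8 = 19
ES_G = max(EF_D=23, EF_E=19, EF_F=19) = 23; EF_G = 23+3 = 26
Expected project duration μ = 26 days. Critical path: B → D → G.

Variances on critical path: σ²_B=2.778, σ²_D=4.000, σ²_G=0.444.
Largest is σ²_D = 4.000.

D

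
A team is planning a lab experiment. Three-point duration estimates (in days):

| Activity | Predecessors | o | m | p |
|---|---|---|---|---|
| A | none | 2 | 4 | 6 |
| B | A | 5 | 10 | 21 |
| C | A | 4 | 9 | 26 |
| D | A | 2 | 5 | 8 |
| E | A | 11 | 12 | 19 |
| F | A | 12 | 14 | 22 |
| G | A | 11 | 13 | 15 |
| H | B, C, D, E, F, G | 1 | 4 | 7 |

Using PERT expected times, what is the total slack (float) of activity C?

te_A = (2 + 4·4 + 6)/6 = 24/6 = 4
te_B = (5 + 4·10 + 21)/6 = 66/6 = 11
te_C = (4 + 4·9 + 26)/6 = 66/6 = 11
te_D = (2 + 4·5 + 8)/6 = 30/6 = 5
te_E = (11 + 4·12 + 19)/6 = 78/6 = 13
te_F = (12 + 4·14 + 22)/6 = 90/6 = 15
te_G = (11 + 4·13 + 15)/6 = 78/6 = 13
te_H = (1 + 4·4 + 7)/6 = 24/6 = 4

Forward pass:
ES_A = 0; EF_A = 4
ES_B = 4; EF_B = 4+11 = 15
ES_C = 4; EF_C = 4+11 = 15
ES_D = 4; EF_D = 4+5 = 9
ES_E = 4; EF_E = 4+13 = 17
ES_F = 4; EF_F = 4+15 = 19
ES_G = 4; EF_G = 4+13 = 17
ES_H = max(EF_B=15, EF_C=15, EF_D=9, EF_E=17, EF_F=19, EF_G=17) = 19; EF_H = 19+4 = 23
Expected project duration μ = 23 days. Critical path: A → F → H.

Backward pass:
LF_H = 23; LS_H = 23−4 = 19
LF_G = LS_H = 19; LS_G = 19−13 = 6
LF_F = LS_H = 19; LS_F = 19−15 = 4
LF_E = LS_H = 19; LS_E = 19−13 = 6
LF_D = LS_H = 19; LS_D = 19−5 = 14
LF_C = LS_H = 19; LS_C = 19−11 = 8
LF_B = LS_H = 19; LS_B = 19−11 = 8
LF_A = min(LS_B=8, LS_C=8, LS_D=14, LS_E=6, LS_F=4, LS_G=6) = 4; LS_A = 4−4 = 0
Slack_C = LS_C − ES_C = 8 − 4 = 4

4 days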